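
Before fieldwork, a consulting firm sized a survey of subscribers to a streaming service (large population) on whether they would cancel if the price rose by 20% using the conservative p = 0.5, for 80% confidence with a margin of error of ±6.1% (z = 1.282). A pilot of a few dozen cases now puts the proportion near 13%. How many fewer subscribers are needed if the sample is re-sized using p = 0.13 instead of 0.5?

61

Conservative (p = 0.5): n = 1.282² × 0.25 / 0.061² ≈ 110.42 → 111.
Using p = 0.13: p(1−p) = 0.1131, so n = 1.282² × 0.1131 / 0.061² ≈ 49.96 → 50.
Reduction: 111 − 50 = 61.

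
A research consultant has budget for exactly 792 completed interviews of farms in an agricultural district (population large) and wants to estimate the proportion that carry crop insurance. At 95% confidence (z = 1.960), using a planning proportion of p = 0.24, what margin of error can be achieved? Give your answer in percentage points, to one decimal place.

SE(p̂) = √[p(1−p)/n] = √[0.1824/792] = 0.01518.
E = z × SE = 1.960 × 0.01518 = 0.02974, or 3.0 percentage points.

3.0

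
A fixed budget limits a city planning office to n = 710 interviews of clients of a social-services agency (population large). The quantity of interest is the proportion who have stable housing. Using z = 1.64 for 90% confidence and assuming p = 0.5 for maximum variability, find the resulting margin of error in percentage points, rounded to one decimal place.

3.1

SE(p̂) = √[p(1−p)/n] = √[0.2500/710] = 0.01876.
E = z × SE = 1.64 × 0.01876 = 0.03077, or 3.1 percentage points.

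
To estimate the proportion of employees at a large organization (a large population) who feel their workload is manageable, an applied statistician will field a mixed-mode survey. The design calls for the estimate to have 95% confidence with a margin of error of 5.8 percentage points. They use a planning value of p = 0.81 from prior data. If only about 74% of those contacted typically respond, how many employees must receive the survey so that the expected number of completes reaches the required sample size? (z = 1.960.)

Completed interviews needed: n₀ = 1.960² × 0.1539 / 0.058² ≈ 175.75 → 176.
At a 74% response rate, contacts needed = 176 / 0.74 ≈ 237.84 → 238.

238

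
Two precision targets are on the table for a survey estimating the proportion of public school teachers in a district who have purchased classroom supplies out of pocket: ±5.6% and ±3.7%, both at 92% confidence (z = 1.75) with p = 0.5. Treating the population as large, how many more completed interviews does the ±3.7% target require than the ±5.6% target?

315

At ±5.6%: n = 1.75² × 0.2500 / 0.056² ≈ 244.14 → 245.
At ±3.7%: n = 1.75² × 0.2500 / 0.037² ≈ 559.26 → 560.
Additional respondents: 560 − 245 = 315.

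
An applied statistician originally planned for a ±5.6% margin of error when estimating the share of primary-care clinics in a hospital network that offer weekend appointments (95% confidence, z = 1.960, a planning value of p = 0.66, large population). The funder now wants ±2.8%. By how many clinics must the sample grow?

825

At ±5.6%: n = 1.960² × 0.2244 / 0.056² ≈ 274.89 → 275.
At ±2.8%: n = 1.960² × 0.2244 / 0.028² ≈ 1099.56 → 1100.
Additional respondents: 1100 − 275 = 825.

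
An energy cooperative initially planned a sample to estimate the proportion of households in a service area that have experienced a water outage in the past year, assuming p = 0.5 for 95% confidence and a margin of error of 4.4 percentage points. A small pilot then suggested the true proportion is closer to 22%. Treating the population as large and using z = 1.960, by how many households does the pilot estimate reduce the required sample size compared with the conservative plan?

156

Conservative (p = 0.5): n = 1.960² × 0.25 / 0.044² ≈ 496.07 → 497.
Using p = 0.22: p(1−p) = 0.1716, so n = 1.960² × 0.1716 / 0.044² ≈ 340.51 → 341.
Reduction: 497 − 341 = 156.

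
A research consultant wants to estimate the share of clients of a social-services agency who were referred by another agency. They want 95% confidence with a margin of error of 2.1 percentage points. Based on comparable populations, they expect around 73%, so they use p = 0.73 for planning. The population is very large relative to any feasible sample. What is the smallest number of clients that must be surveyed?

For 95% confidence, z = 1.960.
With p = 0.73, p(1−p) = 0.1971.
n = z²·p(1−p)/E² = 1.960² × 0.1971 / 0.021² = 3.8416 × 0.1971 / 0.000441 ≈ 1716.96.
Rounding up gives n = 1717.

1717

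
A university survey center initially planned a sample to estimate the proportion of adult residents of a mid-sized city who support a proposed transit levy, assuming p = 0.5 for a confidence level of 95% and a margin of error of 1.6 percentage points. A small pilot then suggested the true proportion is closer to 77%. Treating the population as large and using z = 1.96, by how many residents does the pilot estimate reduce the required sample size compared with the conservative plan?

1094

Conservative (p = 0.5): n = 1.96² × 0.25 / 0.016² ≈ 3751.56 → 3752.
Using p = 0.77: p(1−p) = 0.1771, so n = 1.96² × 0.1771 / 0.016² ≈ 2657.61 → 2658.
Reduction: 3752 − 2658 = 1094.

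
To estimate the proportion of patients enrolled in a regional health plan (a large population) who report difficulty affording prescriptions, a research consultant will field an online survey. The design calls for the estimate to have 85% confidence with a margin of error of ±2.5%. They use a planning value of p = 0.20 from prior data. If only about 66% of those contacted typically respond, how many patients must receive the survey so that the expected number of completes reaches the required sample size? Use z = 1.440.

Completed interviews needed: n₀ = 1.440² × 0.1600 / 0.025² ≈ 530.84 → 531.
At a 66% response rate, contacts needed = 531 / 0.66 ≈ 804.55 → 805.

805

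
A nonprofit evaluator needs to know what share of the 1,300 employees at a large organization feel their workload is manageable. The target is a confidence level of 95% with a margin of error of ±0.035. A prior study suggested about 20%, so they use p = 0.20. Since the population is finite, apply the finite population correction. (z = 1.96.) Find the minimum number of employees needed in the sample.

Unadjusted: n₀ = 1.96² × 0.20 × 0.80 / 0.035² ≈ 501.76, so n₀ = 502.
Finite population correction with N = 1,300: n = n₀ / (1 + (n₀−1)/N) = 502 / (1 + 501/1300) = 502 / 1.3854 ≈ 362.35.
Rounding up, n = 363.

363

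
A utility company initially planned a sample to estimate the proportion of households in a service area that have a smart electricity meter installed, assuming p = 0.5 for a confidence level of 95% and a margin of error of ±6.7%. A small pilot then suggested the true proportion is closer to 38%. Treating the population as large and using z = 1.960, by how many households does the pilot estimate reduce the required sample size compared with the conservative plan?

12

Conservative (p = 0.5): n = 1.960² × 0.25 / 0.067² ≈ 213.95 → 214.
Using p = 0.38: p(1−p) = 0.2356, so n = 1.960² × 0.2356 / 0.067² ≈ 201.62 → 202.
Reduction: 214 − 202 = 12.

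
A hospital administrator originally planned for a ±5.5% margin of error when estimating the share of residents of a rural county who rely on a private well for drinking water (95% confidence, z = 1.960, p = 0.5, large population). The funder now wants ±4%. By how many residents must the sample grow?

283

At ±5.5%: n = 1.960² × 0.2500 / 0.055² ≈ 317.49 → 318.
At ±4%: n = 1.960² × 0.2500 / 0.040² ≈ 600.25 → 601.
Additional respondents: 601 − 318 = 283.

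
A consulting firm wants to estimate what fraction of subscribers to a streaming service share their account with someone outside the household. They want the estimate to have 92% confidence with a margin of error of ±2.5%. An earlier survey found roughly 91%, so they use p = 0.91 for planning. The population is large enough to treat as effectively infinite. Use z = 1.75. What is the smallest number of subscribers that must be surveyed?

402

With p = 0.91, p(1−p) = 0.0819.
n = z²·p(1−p)/E² = 1.75² × 0.0819 / 0.025² = 3.0625 × 0.0819 / 0.000625 ≈ 401.31.
Rounding up gives n = 402.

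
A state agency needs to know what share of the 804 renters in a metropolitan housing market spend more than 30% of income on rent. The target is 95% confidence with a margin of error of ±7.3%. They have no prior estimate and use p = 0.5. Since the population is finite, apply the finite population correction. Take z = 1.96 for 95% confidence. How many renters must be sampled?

148

Unadjusted: n₀ = 1.96² × 0.50 × 0.50 / 0.073² ≈ 180.22, so n₀ = 181.
Finite population correction with N = 804: n = n₀ / (1 + (n₀−1)/N) = 181 / (1 + 180/804) = 181 / 1.2239 ≈ 147.89.
Rounding up, n = 148.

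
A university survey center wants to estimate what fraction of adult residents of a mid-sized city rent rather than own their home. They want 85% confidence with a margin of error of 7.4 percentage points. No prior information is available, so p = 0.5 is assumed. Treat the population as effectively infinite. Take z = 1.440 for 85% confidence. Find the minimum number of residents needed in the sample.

95

With p = 0.5, p(1−p) = 0.25.
n = z²·p(1−p)/E² = 1.440² × 0.2500 / 0.074² = 2.0736 × 0.2500 / 0.005476 ≈ 94.67.
Rounding up gives n = 95.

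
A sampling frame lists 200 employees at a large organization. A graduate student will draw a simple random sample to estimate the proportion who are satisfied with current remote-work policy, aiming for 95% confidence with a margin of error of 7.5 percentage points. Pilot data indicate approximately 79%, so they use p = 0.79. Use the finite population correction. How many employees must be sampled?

For 95% confidence, z = 1.960.
Unadjusted: n₀ = 1.960² × 0.79 × 0.21 / 0.075² ≈ 113.30, so n₀ = 114.
Finite population correction with N = 200: n = n₀ / (1 + (n₀−1)/N) = 114 / (1 + 113/200) = 114 / 1.5650 ≈ 72.84.
Rounding up, n = 73.

73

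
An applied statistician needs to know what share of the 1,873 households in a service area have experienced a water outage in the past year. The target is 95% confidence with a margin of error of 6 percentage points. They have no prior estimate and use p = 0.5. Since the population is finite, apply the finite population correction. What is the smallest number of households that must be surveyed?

234

For 95% confidence, z = 1.96.
Unadjusted: n₀ = 1.96² × 0.50 × 0.50 / 0.060² ≈ 266.78, so n₀ = 267.
Finite population correction with N = 1,873: n = n₀ / (1 + (n₀−1)/N) = 267 / (1 + 266/1873) = 267 / 1.1420 ≈ 233.80.
Rounding up, n = 234.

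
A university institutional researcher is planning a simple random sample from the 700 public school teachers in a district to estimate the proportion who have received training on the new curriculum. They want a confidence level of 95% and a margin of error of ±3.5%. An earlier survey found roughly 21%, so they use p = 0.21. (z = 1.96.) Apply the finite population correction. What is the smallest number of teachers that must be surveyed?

Unadjusted: n₀ = 1.96² × 0.21 × 0.79 / 0.035² ≈ 520.26, so n₀ = 521.
Finite population correction with N = 700: n = n₀ / (1 + (n₀−1)/N) = 521 / (1 + 520/700) = 521 / 1.7429 ≈ 298.93.
Rounding up, n = 299.

299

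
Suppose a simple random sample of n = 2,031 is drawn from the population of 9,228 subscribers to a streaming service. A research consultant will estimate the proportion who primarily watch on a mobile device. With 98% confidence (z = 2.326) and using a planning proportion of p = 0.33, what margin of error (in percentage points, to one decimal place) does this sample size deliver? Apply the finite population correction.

Finite-population factor: (N−n)/(N−1) = (9228−2031)/(9228−1) = 0.7800.
SE(p̂) = √[p(1−p)/n · (N−n)/(N−1)] = √[0.2211/2031 × 0.7800] = 0.00921.
E = z × SE = 2.326 × 0.00921 = 0.02143 ≈ 2.1 percentage points.

2.1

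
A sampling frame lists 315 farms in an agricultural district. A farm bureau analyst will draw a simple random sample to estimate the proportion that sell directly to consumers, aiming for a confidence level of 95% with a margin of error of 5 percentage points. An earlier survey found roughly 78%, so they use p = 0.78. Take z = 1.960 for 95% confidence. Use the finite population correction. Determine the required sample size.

144

Unadjusted: n₀ = 1.960² × 0.78 × 0.22 / 0.050² ≈ 263.69, so n₀ = 264.
Finite population correction with N = 315: n = n₀ / (1 + (n₀−1)/N) = 264 / (1 + 263/315) = 264 / 1.8349 ≈ 143.88.
Rounding up, n = 144.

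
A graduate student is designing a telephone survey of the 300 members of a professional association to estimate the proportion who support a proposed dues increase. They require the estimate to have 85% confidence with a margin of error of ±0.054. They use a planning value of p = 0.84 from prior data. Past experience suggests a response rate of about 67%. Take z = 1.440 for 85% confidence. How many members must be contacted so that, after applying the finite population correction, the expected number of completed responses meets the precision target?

Completed interviews needed (unadjusted): n₀ = 1.440² × 0.1344 / 0.054² ≈ 95.57 → 96.
FPC for N = 300: n = 96 / (1 + 95/300) = 96 / 1.3167 ≈ 72.91 → 73.
At a 67% response rate, contacts needed = 73 / 0.67 ≈ 108.96 → 109.

109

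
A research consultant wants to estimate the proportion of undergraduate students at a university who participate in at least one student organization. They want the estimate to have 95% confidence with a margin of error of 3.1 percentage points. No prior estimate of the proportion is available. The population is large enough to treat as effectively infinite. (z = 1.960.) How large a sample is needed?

With no prior estimate, use p = 0.5, giving p(1−p) = 0.25.
n = z²·p(1−p)/E² = 1.960² × 0.2500 / 0.031² = 3.8416 × 0.2500 / 0.000961 ≈ 999.38.
Rounding up gives n = 1000.

1000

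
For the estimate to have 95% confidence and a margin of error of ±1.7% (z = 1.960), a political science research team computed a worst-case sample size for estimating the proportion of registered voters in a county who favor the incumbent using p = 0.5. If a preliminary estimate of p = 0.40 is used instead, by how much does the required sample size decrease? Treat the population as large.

Conservative (p = 0.5): n = 1.960² × 0.25 / 0.017² ≈ 3323.18 → 3324.
Using p = 0.40: p(1−p) = 0.2400, so n = 1.960² × 0.2400 / 0.017² ≈ 3190.26 → 3191.
Reduction: 3324 − 3191 = 133.

133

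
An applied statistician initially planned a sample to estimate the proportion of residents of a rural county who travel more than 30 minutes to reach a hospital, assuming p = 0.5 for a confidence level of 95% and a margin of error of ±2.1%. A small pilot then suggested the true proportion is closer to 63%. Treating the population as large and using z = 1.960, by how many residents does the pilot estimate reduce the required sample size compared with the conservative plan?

Conservative (p = 0.5): n = 1.960² × 0.25 / 0.021² ≈ 2177.78 → 2178.
Using p = 0.63: p(1−p) = 0.2331, so n = 1.960² × 0.2331 / 0.021² ≈ 2030.56 → 2031.
Reduction: 2178 − 2031 = 147.

147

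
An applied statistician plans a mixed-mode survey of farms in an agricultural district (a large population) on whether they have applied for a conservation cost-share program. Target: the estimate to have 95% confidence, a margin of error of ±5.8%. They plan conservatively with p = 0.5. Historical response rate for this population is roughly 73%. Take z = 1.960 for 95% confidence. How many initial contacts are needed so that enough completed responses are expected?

392

Completed interviews needed: n₀ = 1.960² × 0.2500 / 0.058² ≈ 285.49 → 286.
At a 73% response rate, contacts needed = 286 / 0.73 ≈ 391.78 → 392.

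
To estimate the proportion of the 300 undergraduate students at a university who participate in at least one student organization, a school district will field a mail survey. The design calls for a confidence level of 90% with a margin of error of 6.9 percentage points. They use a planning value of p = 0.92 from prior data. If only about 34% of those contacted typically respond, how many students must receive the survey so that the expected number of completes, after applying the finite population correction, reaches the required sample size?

For 90% confidence, z = 1.645.
Completed interviews needed (unadjusted): n₀ = 1.645² × 0.0736 / 0.069² ≈ 41.83 → 42.
FPC for N = 300: n = 42 / (1 + 41/300) = 42 / 1.1367 ≈ 36.95 → 37.
At a 34% response rate, contacts needed = 37 / 0.34 ≈ 108.82 → 109.

109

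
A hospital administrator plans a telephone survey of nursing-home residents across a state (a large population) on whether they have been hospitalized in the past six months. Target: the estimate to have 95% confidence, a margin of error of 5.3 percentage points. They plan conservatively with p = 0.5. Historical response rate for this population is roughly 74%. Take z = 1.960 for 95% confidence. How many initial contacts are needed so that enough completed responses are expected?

Completed interviews needed: n₀ = 1.960² × 0.2500 / 0.053² ≈ 341.90 → 342.
At a 74% response rate, contacts needed = 342 / 0.74 ≈ 462.16 → 463.

463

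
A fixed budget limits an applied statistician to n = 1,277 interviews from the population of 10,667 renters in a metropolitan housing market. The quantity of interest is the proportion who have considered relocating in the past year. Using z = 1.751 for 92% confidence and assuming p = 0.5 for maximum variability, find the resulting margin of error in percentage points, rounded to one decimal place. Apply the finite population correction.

Finite-population factor: (N−n)/(N−1) = (10667−1277)/(10667−1) = 0.8804.
SE(p̂) = √[p(1−p)/n · (N−n)/(N−1)] = √[0.2500/1277 × 0.8804] = 0.01313.
E = z × SE = 1.751 × 0.01313 = 0.02299 ≈ 2.3 percentage points.

2.3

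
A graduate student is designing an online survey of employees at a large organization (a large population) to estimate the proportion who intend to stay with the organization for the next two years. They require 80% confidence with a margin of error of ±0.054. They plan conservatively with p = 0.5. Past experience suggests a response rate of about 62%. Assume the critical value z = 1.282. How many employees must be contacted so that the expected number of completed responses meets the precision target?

228

Completed interviews needed: n₀ = 1.282² × 0.2500 / 0.054² ≈ 140.91 → 141.
At a 62% response rate, contacts needed = 141 / 0.62 ≈ 227.42 → 228.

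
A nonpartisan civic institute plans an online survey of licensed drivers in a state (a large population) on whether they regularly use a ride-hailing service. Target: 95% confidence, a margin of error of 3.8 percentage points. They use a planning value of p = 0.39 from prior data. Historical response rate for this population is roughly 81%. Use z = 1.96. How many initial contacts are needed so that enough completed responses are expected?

782

Completed interviews needed: n₀ = 1.96² × 0.2379 / 0.038² ≈ 632.91 → 633.
At an 81% response rate, contacts needed = 633 / 0.81 ≈ 781.48 → 782.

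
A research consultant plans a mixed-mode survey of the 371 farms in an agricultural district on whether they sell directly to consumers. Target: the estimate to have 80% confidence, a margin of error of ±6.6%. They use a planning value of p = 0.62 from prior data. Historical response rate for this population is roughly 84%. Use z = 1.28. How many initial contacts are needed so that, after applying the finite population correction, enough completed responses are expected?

86

Completed interviews needed (unadjusted): n₀ = 1.28² × 0.2356 / 0.066² ≈ 88.62 → 89.
FPC for N = 371: n = 89 / (1 + 88/371) = 89 / 1.2372 ≈ 71.94 → 72.
At an 84% response rate, contacts needed = 72 / 0.84 ≈ 85.71 → 86.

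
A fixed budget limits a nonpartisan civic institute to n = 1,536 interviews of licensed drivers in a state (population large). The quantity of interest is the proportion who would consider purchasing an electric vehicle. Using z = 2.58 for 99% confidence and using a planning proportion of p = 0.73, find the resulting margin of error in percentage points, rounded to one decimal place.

2.9

SE(p̂) = √[p(1−p)/n] = √[0.1971/1536] = 0.01133.
E = z × SE = 2.58 × 0.01133 = 0.02923, or 2.9 percentage points.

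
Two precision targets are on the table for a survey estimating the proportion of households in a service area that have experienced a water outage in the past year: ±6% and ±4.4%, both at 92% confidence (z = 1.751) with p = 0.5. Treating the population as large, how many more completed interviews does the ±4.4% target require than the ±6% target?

183

At ±6%: n = 1.751² × 0.2500 / 0.060² ≈ 212.92 → 213.
At ±4.4%: n = 1.751² × 0.2500 / 0.044² ≈ 395.92 → 396.
Additional respondents: 396 − 213 = 183.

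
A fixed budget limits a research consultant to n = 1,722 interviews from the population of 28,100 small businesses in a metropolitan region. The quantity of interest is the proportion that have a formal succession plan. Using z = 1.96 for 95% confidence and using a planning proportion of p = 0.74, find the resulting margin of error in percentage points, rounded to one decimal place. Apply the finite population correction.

Finite-population factor: (N−n)/(N−1) = (28100−1722)/(28100−1) = 0.9388.
SE(p̂) = √[p(1−p)/n · (N−n)/(N−1)] = √[0.1924/1722 × 0.9388] = 0.01024.
E = z × SE = 1.96 × 0.01024 = 0.02007 ≈ 2.0 percentage points.

2.0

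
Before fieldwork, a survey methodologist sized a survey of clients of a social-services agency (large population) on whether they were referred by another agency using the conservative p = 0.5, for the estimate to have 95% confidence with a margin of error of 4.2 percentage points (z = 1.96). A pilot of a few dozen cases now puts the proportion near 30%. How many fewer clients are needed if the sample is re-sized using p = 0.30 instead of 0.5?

87

Conservative (p = 0.5): n = 1.96² × 0.25 / 0.042² ≈ 544.44 → 545.
Using p = 0.30: p(1−p) = 0.2100, so n = 1.96² × 0.2100 / 0.042² ≈ 457.33 → 458.
Reduction: 545 − 458 = 87.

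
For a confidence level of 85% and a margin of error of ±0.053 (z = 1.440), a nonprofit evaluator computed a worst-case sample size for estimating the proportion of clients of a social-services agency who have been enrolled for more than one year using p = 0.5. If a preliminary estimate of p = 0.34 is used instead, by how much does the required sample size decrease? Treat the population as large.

19

Conservative (p = 0.5): n = 1.440² × 0.25 / 0.053² ≈ 184.55 → 185.
Using p = 0.34: p(1−p) = 0.2244, so n = 1.440² × 0.2244 / 0.053² ≈ 165.65 → 166.
Reduction: 185 − 166 = 19.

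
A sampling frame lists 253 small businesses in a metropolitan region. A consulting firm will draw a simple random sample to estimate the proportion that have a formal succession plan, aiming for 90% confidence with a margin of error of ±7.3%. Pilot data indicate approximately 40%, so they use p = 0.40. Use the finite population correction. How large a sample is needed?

For 90% confidence, z = 1.645.
Unadjusted: n₀ = 1.645² × 0.40 × 0.60 / 0.073² ≈ 121.87, so n₀ = 122.
Finite population correction with N = 253: n = n₀ / (1 + (n₀−1)/N) = 122 / (1 + 121/253) = 122 / 1.4783 ≈ 82.53.
Rounding up, n = 83.

83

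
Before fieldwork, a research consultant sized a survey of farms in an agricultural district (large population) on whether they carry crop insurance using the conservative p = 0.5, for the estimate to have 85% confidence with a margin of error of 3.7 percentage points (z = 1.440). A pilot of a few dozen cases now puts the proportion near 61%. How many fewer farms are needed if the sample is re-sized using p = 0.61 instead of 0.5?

18

Conservative (p = 0.5): n = 1.440² × 0.25 / 0.037² ≈ 378.67 → 379.
Using p = 0.61: p(1−p) = 0.2379, so n = 1.440² × 0.2379 / 0.037² ≈ 360.34 → 361.
Reduction: 379 − 361 = 18.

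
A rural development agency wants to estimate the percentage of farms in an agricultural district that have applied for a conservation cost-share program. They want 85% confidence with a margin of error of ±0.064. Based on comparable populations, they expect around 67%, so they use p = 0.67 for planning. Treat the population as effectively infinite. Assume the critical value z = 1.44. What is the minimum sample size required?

112

With p = 0.67, p(1−p) = 0.2211.
n = z²·p(1−p)/E² = 1.44² × 0.2211 / 0.064² = 2.0736 × 0.2211 / 0.004096 ≈ 111.93.
Rounding up gives n = 112.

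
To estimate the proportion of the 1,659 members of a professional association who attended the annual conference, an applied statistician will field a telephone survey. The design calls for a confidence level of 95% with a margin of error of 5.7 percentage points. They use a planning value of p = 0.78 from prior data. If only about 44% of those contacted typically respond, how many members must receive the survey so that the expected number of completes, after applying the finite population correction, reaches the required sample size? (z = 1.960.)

412

Completed interviews needed (unadjusted): n₀ = 1.960² × 0.1716 / 0.057² ≈ 202.90 → 203.
FPC for N = 1,659: n = 203 / (1 + 202/1659) = 203 / 1.1218 ≈ 180.97 → 181.
At a 44% response rate, contacts needed = 181 / 0.44 ≈ 411.36 → 412.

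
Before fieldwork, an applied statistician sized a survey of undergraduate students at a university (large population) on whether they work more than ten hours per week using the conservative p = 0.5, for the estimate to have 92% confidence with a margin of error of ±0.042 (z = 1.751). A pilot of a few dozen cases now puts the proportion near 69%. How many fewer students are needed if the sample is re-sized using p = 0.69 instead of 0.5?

Conservative (p = 0.5): n = 1.751² × 0.25 / 0.042² ≈ 434.52 → 435.
Using p = 0.69: p(1−p) = 0.2139, so n = 1.751² × 0.2139 / 0.042² ≈ 371.78 → 372.
Reduction: 435 − 372 = 63.

63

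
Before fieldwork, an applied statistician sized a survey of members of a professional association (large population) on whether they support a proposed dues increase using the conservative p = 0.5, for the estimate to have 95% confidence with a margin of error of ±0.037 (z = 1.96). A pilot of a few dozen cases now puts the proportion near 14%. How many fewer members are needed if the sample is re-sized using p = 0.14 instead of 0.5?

Conservative (p = 0.5): n = 1.96² × 0.25 / 0.037² ≈ 701.53 → 702.
Using p = 0.14: p(1−p) = 0.1204, so n = 1.96² × 0.1204 / 0.037² ≈ 337.86 → 338.
Reduction: 702 − 338 = 364.

364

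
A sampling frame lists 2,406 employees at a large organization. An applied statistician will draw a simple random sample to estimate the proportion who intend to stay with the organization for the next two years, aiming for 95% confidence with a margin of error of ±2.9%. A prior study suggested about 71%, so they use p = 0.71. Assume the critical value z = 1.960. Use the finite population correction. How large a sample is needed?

677

Unadjusted: n₀ = 1.960² × 0.71 × 0.29 / 0.029² ≈ 940.53, so n₀ = 941.
Finite population correction with N = 2,406: n = n₀ / (1 + (n₀−1)/N) = 941 / (1 + 940/2406) = 941 / 1.3907 ≈ 676.64.
Rounding up, n = 677.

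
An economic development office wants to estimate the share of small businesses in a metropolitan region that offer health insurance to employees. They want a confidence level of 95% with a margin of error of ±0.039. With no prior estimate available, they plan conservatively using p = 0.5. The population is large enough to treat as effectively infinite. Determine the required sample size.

For 95% confidence, z = 1.96.
With p = 0.5, p(1−p) = 0.25.
n = z²·p(1−p)/E² = 1.96² × 0.2500 / 0.039² = 3.8416 × 0.2500 / 0.001521 ≈ 631.43.
Rounding up gives n = 632.

632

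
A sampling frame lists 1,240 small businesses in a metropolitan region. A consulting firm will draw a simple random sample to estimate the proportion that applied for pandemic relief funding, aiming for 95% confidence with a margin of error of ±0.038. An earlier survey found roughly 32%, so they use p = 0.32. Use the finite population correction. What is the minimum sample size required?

For 95% confidence, z = 1.96.
Unadjusted: n₀ = 1.96² × 0.32 × 0.68 / 0.038² ≈ 578.90, so n₀ = 579.
Finite population correction with N = 1,240: n = n₀ / (1 + (n₀−1)/N) = 579 / (1 + 578/1240) = 579 / 1.4661 ≈ 394.92.
Rounding up, n = 395.

395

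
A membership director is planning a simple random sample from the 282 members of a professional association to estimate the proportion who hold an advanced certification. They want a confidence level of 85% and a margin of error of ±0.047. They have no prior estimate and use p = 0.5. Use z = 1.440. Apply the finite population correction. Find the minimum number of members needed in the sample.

129

Unadjusted: n₀ = 1.440² × 0.50 × 0.50 / 0.047² ≈ 234.68, so n₀ = 235.
Finite population correction with N = 282: n = n₀ / (1 + (n₀−1)/N) = 235 / (1 + 234/282) = 235 / 1.8298 ≈ 128.43.
Rounding up, n = 129.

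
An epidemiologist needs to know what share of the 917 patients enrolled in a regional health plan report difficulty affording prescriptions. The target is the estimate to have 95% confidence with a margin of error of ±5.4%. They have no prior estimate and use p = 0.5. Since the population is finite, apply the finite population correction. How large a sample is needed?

For 95% confidence, z = 1.960.
Unadjusted: n₀ = 1.960² × 0.50 × 0.50 / 0.054² ≈ 329.36, so n₀ = 330.
Finite population correction with N = 917: n = n₀ / (1 + (n₀−1)/N) = 330 / (1 + 329/917) = 330 / 1.3588 ≈ 242.87.
Rounding up, n = 243.

243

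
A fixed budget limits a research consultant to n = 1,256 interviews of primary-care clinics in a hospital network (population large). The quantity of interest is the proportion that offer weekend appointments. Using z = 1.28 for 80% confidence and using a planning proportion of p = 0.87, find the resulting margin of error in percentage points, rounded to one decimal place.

1.2

SE(p̂) = √[p(1−p)/n] = √[0.1131/1256] = 0.00949.
E = z × SE = 1.28 × 0.00949 = 0.01215, or 1.2 percentage points.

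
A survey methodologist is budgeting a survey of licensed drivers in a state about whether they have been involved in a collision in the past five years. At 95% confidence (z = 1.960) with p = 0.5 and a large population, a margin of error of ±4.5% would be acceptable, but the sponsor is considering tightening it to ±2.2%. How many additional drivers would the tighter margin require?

At ±4.5%: n = 1.960² × 0.2500 / 0.045² ≈ 474.27 → 475.
At ±2.2%: n = 1.960² × 0.2500 / 0.022² ≈ 1984.30 → 1985.
Additional respondents: 1985 − 475 = 1510.

1510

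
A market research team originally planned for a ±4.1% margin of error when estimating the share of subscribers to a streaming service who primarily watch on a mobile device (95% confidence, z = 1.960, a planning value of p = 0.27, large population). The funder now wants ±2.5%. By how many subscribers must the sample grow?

At ±4.1%: n = 1.960² × 0.1971 / 0.041² ≈ 450.43 → 451.
At ±2.5%: n = 1.960² × 0.1971 / 0.025² ≈ 1211.49 → 1212.
Additional respondents: 1212 − 451 = 761.

761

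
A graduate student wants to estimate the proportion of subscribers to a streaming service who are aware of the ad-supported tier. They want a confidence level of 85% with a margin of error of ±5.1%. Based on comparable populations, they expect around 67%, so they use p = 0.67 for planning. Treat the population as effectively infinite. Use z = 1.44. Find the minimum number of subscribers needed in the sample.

177

With p = 0.67, p(1−p) = 0.2211.
n = z²·p(1−p)/E² = 1.44² × 0.2211 / 0.051² = 2.0736 × 0.2211 / 0.002601 ≈ 176.27.
Rounding up gives n = 177.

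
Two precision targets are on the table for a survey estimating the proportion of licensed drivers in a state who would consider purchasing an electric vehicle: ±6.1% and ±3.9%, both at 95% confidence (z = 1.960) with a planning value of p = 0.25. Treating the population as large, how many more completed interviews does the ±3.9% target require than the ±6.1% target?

280

At ±6.1%: n = 1.960² × 0.1875 / 0.061² ≈ 193.58 → 194.
At ±3.9%: n = 1.960² × 0.1875 / 0.039² ≈ 473.57 → 474.
Additional respondents: 474 − 194 = 280.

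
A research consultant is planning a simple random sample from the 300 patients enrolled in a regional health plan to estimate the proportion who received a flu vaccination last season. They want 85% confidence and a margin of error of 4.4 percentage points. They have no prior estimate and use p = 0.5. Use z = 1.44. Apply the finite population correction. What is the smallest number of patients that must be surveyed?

Unadjusted: n₀ = 1.44² × 0.50 × 0.50 / 0.044² ≈ 267.77, so n₀ = 268.
Finite population correction with N = 300: n = n₀ / (1 + (n₀−1)/N) = 268 / (1 + 267/300) = 268 / 1.8900 ≈ 141.80.
Rounding up, n = 142.

142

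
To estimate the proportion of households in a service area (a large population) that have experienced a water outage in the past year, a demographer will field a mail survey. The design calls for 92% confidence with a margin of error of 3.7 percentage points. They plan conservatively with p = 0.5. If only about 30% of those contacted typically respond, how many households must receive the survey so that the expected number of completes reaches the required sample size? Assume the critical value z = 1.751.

1867

Completed interviews needed: n₀ = 1.751² × 0.2500 / 0.037² ≈ 559.90 → 560.
At a 30% response rate, contacts needed = 560 / 0.30 ≈ 1866.67 → 1867.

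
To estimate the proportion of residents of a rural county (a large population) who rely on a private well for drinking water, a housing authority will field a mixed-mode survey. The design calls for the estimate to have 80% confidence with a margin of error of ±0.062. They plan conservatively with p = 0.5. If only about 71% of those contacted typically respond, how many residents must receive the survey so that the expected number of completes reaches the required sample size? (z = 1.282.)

151

Completed interviews needed: n₀ = 1.282² × 0.2500 / 0.062² ≈ 106.89 → 107.
At a 71% response rate, contacts needed = 107 / 0.71 ≈ 150.70 → 151.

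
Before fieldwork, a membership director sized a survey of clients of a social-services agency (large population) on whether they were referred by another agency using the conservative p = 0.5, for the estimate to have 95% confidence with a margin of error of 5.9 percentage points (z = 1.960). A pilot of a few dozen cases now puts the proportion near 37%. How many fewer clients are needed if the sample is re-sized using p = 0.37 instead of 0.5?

18

Conservative (p = 0.5): n = 1.960² × 0.25 / 0.059² ≈ 275.90 → 276.
Using p = 0.37: p(1−p) = 0.2331, so n = 1.960² × 0.2331 / 0.059² ≈ 257.25 → 258.
Reduction: 276 − 258 = 18.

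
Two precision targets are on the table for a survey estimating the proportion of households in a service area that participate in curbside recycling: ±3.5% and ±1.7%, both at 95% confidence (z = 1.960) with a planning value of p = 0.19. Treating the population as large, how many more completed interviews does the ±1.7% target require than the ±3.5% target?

1563

At ±3.5%: n = 1.960² × 0.1539 / 0.035² ≈ 482.63 → 483.
At ±1.7%: n = 1.960² × 0.1539 / 0.017² ≈ 2045.75 → 2046.
Additional respondents: 2046 − 483 = 1563.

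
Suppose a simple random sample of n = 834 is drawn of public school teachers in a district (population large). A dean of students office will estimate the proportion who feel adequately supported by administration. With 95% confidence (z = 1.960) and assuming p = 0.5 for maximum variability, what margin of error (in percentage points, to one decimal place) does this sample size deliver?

3.4

SE(p̂) = √[p(1−p)/n] = √[0.2500/834] = 0.01731.
E = z × SE = 1.960 × 0.01731 = 0.03393, or 3.4 percentage points.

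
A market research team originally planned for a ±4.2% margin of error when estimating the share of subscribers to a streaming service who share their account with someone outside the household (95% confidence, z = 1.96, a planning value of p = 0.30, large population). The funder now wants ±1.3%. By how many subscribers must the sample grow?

4316

At ±4.2%: n = 1.96² × 0.2100 / 0.042² ≈ 457.33 → 458.
At ±1.3%: n = 1.96² × 0.2100 / 0.013² ≈ 4773.59 → 4774.
Additional respondents: 4774 − 458 = 4316.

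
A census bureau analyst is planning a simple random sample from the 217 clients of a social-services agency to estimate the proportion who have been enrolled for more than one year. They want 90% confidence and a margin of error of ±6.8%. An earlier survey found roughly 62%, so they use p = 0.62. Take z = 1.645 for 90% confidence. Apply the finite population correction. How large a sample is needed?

85

Unadjusted: n₀ = 1.645² × 0.62 × 0.38 / 0.068² ≈ 137.88, so n₀ = 138.
Finite population correction with N = 217: n = n₀ / (1 + (n₀−1)/N) = 138 / (1 + 137/217) = 138 / 1.6313 ≈ 84.59.
Rounding up, n = 85.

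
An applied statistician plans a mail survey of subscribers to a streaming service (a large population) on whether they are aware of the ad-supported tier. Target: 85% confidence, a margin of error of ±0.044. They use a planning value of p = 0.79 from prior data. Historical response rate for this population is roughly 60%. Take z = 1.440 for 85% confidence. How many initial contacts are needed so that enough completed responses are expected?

297

Completed interviews needed: n₀ = 1.440² × 0.1659 / 0.044² ≈ 177.69 → 178.
At a 60% response rate, contacts needed = 178 / 0.60 ≈ 296.67 → 297.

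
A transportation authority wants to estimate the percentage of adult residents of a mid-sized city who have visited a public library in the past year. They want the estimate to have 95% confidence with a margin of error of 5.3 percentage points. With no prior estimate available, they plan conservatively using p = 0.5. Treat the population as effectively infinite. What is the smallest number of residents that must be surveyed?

342

For 95% confidence, z = 1.960.
With p = 0.5, p(1−p) = 0.25.
n = z²·p(1−p)/E² = 1.960² × 0.2500 / 0.053² = 3.8416 × 0.2500 / 0.002809 ≈ 341.90.
Rounding up gives n = 342.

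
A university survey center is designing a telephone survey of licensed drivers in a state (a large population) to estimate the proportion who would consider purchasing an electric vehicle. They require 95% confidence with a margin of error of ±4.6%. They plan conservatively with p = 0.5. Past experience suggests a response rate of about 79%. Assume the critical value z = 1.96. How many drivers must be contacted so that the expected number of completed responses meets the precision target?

575

Completed interviews needed: n₀ = 1.96² × 0.2500 / 0.046² ≈ 453.88 → 454.
At a 79% response rate, contacts needed = 454 / 0.79 ≈ 574.68 → 575.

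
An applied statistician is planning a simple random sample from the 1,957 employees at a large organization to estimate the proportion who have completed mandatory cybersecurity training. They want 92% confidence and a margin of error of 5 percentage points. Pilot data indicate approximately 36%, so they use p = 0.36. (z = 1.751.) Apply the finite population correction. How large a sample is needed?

Unadjusted: n₀ = 1.751² × 0.36 × 0.64 / 0.050² ≈ 282.56, so n₀ = 283.
Finite population correction with N = 1,957: n = n₀ / (1 + (n₀−1)/N) = 283 / (1 + 282/1957) = 283 / 1.1441 ≈ 247.36.
Rounding up, n = 248.

248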